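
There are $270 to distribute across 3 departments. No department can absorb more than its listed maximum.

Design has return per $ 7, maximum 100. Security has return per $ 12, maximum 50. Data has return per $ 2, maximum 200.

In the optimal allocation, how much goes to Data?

Rank by return per $: Security 12 > Design 7 > Data 2.
Give Security 50 to hit its cap of 50 — 220 left.
Design takes 100 to reach its cap of 100 — 120 left.
Data: +120 (room for 200) → 120. Pool exhausted.

120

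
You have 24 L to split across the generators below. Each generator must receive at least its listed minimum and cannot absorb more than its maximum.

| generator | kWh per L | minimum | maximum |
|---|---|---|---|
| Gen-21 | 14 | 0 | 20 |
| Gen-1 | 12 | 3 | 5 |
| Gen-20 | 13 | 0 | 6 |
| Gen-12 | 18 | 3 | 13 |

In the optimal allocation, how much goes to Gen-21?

8

Meeting every minimum uses 0+3+0+3 = 6 L, leaving 18.
Order the generators by kWh per L: Gen-12 18 > Gen-21 14 > Gen-20 13 > Gen-1 12.
Gen-12 takes 10 more to reach its cap of 13 ; 8 left.
Only 8 left; Gen-21 takes them to reach 8.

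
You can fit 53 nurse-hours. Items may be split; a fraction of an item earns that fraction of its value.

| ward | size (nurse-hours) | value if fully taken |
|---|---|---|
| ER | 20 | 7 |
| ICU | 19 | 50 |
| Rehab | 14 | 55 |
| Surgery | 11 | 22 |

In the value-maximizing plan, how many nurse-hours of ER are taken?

Sort by value density: Rehab 55/14≈3.93, ICU 50/19≈2.63, Surgery 22/11≈2, ER 7/20≈0.35.
Rehab: take in full, 14 nurse-hours for value 55 → 39 left.
ICU: take in full, 19 nurse-hours for value 50 → 20 left.
All 11 nurse-hours of Surgery fit (value 22) → 9 remain.
Only 9 nurse-hours remain; take 9/20 of ER for value 7×9/20 = 3.15.

9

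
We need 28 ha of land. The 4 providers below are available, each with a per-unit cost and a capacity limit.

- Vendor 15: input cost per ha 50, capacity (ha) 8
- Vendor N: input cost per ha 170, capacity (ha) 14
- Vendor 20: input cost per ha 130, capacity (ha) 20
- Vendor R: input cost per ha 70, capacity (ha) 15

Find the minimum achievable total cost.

2100

Use providers in increasing cost order.
Vendor 15 (50): use full 8 ; 20 ha to go.
Vendor R at 70: take all 15 ha ; 5 still needed.
Vendor 20 (130): take the remaining 5 ; done.
Vendor N: unused.
Cost = 8×50 + 15×70 + 5×130 = 2100.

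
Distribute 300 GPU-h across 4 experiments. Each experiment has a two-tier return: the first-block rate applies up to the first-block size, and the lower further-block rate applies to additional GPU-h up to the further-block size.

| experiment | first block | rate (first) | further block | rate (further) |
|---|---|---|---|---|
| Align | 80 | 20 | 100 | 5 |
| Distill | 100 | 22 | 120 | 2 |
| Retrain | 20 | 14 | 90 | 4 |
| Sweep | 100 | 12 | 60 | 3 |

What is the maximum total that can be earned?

Treat each block as its own option and order by rate: Distill/tier1 22 > Align/tier1 20 > Retrain/tier1 14 > Sweep/tier1 12 > Align/tier2 5 > Retrain/tier2 4 > Sweep/tier2 3 > Distill/tier2 2.
Fill Distill tier1 block (100 at 22) — 200 left.
Align tier1 at 20: fill all 80 — 120 left.
Fill Retrain tier1 block (20 at 14) — 100 left.
Fill Sweep tier1 block (100 at 12) — 0 left.
Total = 22×100 + 20×80 + 14×20 + 12×100 = 5280.

5280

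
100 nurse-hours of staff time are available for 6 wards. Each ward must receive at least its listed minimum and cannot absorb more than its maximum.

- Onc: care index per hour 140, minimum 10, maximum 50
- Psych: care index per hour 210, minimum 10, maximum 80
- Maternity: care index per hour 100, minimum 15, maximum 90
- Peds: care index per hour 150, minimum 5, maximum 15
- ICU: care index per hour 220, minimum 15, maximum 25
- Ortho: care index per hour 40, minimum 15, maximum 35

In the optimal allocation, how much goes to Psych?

30

Meeting every minimum uses 10+10+15+5+15+15 = 70 nurse-hours, leaving 30.
Order the wards by care index per hour: ICU 220 > Psych 210 > Peds 150 > Onc 140 > Maternity 100 > Ortho 40.
ICU: +10 to 25 (cap) ; 20 left.
Psych: +20 (room for 70) → 30. Pool exhausted.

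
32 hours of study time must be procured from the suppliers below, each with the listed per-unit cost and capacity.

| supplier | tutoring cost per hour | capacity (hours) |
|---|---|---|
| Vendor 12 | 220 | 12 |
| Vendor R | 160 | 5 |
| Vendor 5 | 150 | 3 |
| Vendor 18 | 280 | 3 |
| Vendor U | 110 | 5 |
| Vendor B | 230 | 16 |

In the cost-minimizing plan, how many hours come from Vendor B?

7

Cheapest first:
Vendor U (110): use full 5 — 27 hours to go.
Vendor 5 at 150: take all 3 hours — 24 still needed.
Vendor R (160): use full 5 — 19 hours to go.
Vendor 12 at 220: take all 12 hours — 7 still needed.
Vendor B (230): take the remaining 7 — done.
Vendor 18: unused.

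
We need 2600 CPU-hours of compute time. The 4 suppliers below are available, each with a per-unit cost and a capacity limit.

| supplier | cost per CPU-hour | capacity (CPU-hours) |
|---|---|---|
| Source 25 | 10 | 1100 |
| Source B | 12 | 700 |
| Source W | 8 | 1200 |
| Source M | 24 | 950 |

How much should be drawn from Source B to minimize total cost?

Fill from the cheapest supplier first.
Source W at 8: take all 1200 CPU-hours — 1400 still needed.
Source 25 (10): use full 1100 — 300 CPU-hours to go.
Source B at 12: take 300 of its 700 — requirement met.
Source M: unused.

300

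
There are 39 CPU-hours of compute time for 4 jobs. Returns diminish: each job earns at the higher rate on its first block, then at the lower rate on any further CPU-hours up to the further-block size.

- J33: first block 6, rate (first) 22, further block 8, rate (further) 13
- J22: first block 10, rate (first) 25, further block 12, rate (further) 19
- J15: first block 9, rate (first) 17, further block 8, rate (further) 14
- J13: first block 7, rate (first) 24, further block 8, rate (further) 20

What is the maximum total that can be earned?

862

Order all 8 blocks by rate: J22/first 25 > J13/first 24 > J33/first 22 > J13/second 20 > J22/second 19 > J15/first 17 > J15/second 14 > J33/second 13.
Fill J22 first block (10 at 25) → 29 left.
J13/first (24): +7 → 22 left.
J33/first (22): +6 → 16 left.
J13 second at 20: fill all 8 → 8 left.
J22 second at 19: only 8 left, fill 8.
Total = 25×10 + 24×7 + 22×6 + 20×8 + 19×8 = 862.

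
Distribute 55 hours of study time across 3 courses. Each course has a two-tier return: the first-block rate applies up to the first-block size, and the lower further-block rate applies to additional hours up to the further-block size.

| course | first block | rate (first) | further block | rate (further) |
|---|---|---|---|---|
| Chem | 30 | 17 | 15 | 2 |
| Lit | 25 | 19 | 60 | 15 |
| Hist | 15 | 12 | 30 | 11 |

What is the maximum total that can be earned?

Rank every tier by rate: Lit/tier1 19 > Chem/tier1 17 > Lit/tier2 15 > Hist/tier1 12 > Hist/tier2 11 > Chem/tier2 2.
Lit tier1 at 19: fill all 25 ; 30 left.
Chem tier1 at 17: fill all 30 ; 0 left.
Total = 19×25 + 17×30 = 985.

985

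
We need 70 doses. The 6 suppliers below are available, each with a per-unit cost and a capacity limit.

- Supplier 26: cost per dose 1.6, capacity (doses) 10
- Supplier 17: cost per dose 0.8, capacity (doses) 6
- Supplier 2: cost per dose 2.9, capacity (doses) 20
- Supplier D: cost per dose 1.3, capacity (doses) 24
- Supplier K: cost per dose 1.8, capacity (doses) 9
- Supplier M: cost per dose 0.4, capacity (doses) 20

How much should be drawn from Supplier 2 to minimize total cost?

Fill from the cheapest supplier first.
Take 20 from Supplier M at 0.4 → need 50 more.
Take 6 from Supplier 17 at 0.8 → need 44 more.
Take 24 from Supplier D at 1.3 → need 20 more.
Supplier 26 (1.6): use full 10 → 10 doses to go.
Take 9 from Supplier K at 1.8 → need 1 more.
Supplier 2 at 2.9: take 1 of its 20 → requirement met.

1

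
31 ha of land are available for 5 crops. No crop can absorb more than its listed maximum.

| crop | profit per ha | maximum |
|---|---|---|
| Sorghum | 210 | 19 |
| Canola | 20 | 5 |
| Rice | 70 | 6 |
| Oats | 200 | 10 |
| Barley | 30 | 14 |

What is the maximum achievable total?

Highest profit per ha first: Sorghum 210 > Oats 200 > Rice 70 > Barley 30 > Canola 20.
Sorghum takes 19 to reach its cap of 19 ; 12 left.
Oats: +10 to 10 (cap) ; 2 left.
Only 2 left; Rice takes them to reach 2.
Total = 210×19 + 70×2 + 200×10 = 6130.

6130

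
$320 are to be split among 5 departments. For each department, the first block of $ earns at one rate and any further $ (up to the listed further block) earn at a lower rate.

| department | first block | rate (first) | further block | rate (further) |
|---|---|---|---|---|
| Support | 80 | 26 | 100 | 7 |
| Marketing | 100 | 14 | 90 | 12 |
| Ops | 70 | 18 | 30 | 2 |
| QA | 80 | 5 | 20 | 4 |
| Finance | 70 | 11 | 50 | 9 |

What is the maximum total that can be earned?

Order all 10 blocks by rate: Support/tier1 26 > Ops/tier1 18 > Marketing/tier1 14 > Marketing/tier2 12 > Finance/tier1 11 > Finance/tier2 9 > Support/tier2 7 > QA/tier1 5 > QA/tier2 4 > Ops/tier2 2.
Fill Support tier1 block (80 at 26) ; 240 left.
Ops/tier1 (18): +70 ; 170 left.
Marketing tier1 at 14: fill all 100 ; 70 left.
70 remain; put them into Marketing tier2 at 12.
Total = 26×80 + 18×70 + 14×100 + 12×70 = 5580.

5580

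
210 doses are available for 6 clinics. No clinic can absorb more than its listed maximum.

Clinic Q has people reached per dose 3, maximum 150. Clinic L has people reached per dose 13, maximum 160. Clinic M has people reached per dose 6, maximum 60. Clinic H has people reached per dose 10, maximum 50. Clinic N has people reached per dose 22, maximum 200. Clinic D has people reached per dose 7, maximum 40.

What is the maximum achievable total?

Highest people reached per dose first: Clinic N 22 > Clinic L 13 > Clinic H 10 > Clinic D 7 > Clinic M 6 > Clinic Q 3.
Give Clinic N 200 to hit its cap of 200 ; 10 left.
Only 10 left; Clinic L takes them to reach 10.
Total = 13×10 + 22×200 = 4530.

4530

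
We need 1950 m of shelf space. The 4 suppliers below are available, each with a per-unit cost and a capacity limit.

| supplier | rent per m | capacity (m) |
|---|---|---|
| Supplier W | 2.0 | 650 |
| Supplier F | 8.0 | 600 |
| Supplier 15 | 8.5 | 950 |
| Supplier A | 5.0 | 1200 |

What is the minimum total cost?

8100

Cheapest first:
Take 650 from Supplier W at 2.0 → need 1300 more.
Take 1200 from Supplier A at 5.0 → need 100 more.
Supplier F (8.0): take the remaining 100 → done.
Supplier 15: unused.
Cost = 650×2.0 + 1200×5.0 + 100×8.0 = 8100.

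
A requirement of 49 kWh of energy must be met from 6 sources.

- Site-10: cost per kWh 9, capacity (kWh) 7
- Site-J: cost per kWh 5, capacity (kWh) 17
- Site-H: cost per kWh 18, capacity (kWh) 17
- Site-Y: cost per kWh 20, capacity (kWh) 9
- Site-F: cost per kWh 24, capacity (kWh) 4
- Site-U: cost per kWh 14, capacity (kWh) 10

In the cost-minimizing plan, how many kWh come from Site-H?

15

Fill from the cheapest source first.
Site-J (5): use full 17 → 32 kWh to go.
Site-10 at 9: take all 7 kWh → 25 still needed.
Take 10 from Site-U at 14 → need 15 more.
Site-H at 18: take 15 of its 17 → requirement met.
Site-Y, Site-F: unused.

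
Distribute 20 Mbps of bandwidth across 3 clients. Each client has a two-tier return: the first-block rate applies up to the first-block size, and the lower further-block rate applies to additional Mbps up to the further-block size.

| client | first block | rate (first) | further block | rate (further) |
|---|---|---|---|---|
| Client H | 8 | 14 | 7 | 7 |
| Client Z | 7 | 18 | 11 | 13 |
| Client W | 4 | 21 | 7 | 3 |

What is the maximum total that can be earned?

Rank every tier by rate: Client W/first 21 > Client Z/first 18 > Client H/first 14 > Client Z/second 13 > Client H/second 7 > Client W/second 3.
Fill Client W first block (4 at 21) ; 16 left.
Client Z/first (18): +7 ; 9 left.
Client H/first (14): +8 ; 1 left.
1 remain; put them into Client Z second at 13.
Total = 21×4 + 18×7 + 14×8 + 13×1 = 335.

335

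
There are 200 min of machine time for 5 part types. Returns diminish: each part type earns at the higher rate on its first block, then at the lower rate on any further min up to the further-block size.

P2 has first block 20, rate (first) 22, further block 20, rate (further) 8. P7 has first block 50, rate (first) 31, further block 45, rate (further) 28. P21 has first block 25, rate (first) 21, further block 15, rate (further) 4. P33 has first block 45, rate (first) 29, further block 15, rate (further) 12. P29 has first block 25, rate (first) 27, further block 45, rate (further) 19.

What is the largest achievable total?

5545

Order all 10 blocks by rate: P7/tier1 31 > P33/tier1 29 > P7/tier2 28 > P29/tier1 27 > P2/tier1 22 > P21/tier1 21 > P29/tier2 19 > P33/tier2 12 > P2/tier2 8 > P21/tier2 4.
Fill P7 tier1 block (50 at 31) — 150 left.
P33/tier1 (29): +45 — 105 left.
P7 tier2 at 28: fill all 45 — 60 left.
P29 tier1 at 27: fill all 25 — 35 left.
Fill P2 tier1 block (20 at 22) — 15 left.
P21/tier1: +15 of 25 at 21; pool empty.
Total = 31×50 + 29×45 + 28×45 + 27×25 + 22×20 + 21×15 = 5545.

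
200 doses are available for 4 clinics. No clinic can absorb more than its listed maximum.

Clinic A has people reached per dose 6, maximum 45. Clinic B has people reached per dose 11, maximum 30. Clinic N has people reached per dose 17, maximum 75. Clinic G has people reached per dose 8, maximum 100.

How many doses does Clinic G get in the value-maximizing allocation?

95

Rank by people reached per dose: Clinic N 17 > Clinic B 11 > Clinic G 8 > Clinic A 6.
Clinic N takes 75 to reach its cap of 75 → 125 left.
Clinic B takes 30 to reach its cap of 30 → 95 left.
Only 95 left; Clinic G takes them to reach 95.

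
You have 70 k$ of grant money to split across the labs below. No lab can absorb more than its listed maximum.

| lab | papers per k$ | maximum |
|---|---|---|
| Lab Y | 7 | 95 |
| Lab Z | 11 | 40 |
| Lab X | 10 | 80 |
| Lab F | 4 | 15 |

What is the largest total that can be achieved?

740

Rank by papers per k$: Lab Z 11 > Lab X 10 > Lab Y 7 > Lab F 4.
Lab Z: +40 to 40 (cap) → 30 left.
Lab X: +30 (room for 80) → 30. Pool exhausted.
Total = 11×40 + 10×30 = 740.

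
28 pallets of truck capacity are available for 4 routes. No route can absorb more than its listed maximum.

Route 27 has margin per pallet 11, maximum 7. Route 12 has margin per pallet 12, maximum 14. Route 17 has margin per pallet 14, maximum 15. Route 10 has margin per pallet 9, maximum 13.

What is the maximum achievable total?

Rank by margin per pallet: Route 17 14 > Route 12 12 > Route 27 11 > Route 10 9.
Give Route 17 15 to hit its cap of 15 → 13 left.
Route 12 has room for 14 but only 13 remain, so it gets 13.
Total = 12×13 + 14×15 = 366.

366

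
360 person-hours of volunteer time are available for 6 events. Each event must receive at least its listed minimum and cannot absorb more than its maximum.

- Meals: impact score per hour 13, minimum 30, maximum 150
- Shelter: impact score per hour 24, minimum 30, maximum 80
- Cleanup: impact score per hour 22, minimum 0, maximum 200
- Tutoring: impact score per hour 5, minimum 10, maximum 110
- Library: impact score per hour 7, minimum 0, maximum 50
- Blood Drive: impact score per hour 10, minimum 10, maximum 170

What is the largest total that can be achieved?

7250

Meeting every minimum uses 30+30+0+10+0+10 = 80 person-hours, leaving 280.
Rank by impact score per hour: Shelter 24 > Cleanup 22 > Meals 13 > Blood Drive 10 > Library 7 > Tutoring 5.
Give Shelter 50 more to hit its cap of 80 → 230 left.
Cleanup: +200 to 200 (cap) → 30 left.
Meals: +30 (room for 120) → 60. Pool exhausted.
Total = 13×60 + 24×80 + 22×200 + 5×10 + 10×10 = 7250.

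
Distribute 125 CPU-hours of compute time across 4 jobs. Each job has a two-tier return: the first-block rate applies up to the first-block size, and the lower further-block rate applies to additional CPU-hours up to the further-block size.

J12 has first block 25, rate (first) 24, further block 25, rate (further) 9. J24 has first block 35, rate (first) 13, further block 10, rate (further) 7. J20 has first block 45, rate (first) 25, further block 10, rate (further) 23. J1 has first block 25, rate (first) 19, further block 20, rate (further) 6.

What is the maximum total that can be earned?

2690

Order all 8 blocks by rate: J20/T1 25 > J12/T1 24 > J20/T2 23 > J1/T1 19 > J24/T1 13 > J12/T2 9 > J24/T2 7 > J1/T2 6.
J20 T1 at 25: fill all 45 — 80 left.
Fill J12 T1 block (25 at 24) — 55 left.
J20/T2 (23): +10 — 45 left.
J1 T1 at 19: fill all 25 — 20 left.
J24 T1 at 13: only 20 left, fill 20.
Total = 25×45 + 24×25 + 23×10 + 19×25 + 13×20 = 2690.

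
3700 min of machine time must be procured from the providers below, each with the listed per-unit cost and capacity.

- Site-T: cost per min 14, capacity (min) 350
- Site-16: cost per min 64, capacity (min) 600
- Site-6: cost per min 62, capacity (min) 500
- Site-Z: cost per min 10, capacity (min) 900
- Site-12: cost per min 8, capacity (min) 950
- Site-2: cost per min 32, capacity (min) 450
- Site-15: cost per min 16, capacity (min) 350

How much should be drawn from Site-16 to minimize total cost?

Fill from the cheapest provider first.
Site-12 at 8: take all 950 min → 2750 still needed.
Site-Z at 10: take all 900 min → 1850 still needed.
Site-T at 14: take all 350 min → 1500 still needed.
Site-15 (16): use full 350 → 1150 min to go.
Site-2 (32): use full 450 → 700 min to go.
Take 500 from Site-6 at 62 → need 200 more.
Site-16 (64): take the remaining 200 → done.

200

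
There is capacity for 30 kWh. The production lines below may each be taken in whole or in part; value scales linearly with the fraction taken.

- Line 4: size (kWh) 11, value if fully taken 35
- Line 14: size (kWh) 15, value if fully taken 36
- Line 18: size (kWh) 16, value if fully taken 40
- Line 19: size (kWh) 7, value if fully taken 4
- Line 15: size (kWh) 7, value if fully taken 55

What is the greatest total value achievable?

120

Sort by value density: Line 15 55/7≈7.86, Line 4 35/11≈3.18, Line 18 40/16≈2.5, Line 14 36/15≈2.4, Line 19 4/7≈0.571.
Take all of Line 15 (7 kWh, value 55) — 23 kWh left.
Take all of Line 4 (11 kWh, value 35) — 12 kWh left.
Fill the last 12 kWh with part of Line 18: 12/16 of it earns 30.
Total value = 120.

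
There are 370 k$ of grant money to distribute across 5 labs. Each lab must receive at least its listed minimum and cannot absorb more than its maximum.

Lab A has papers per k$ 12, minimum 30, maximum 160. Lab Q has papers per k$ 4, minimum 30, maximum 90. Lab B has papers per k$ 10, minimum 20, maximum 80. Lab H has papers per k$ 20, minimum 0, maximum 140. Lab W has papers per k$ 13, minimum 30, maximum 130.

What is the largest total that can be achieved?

Meeting every minimum uses 30+30+20+0+30 = 110 k$, leaving 260.
Order the labs by papers per k$: Lab H 20 > Lab W 13 > Lab A 12 > Lab B 10 > Lab Q 4.
Give Lab H 140 more to hit its cap of 140 → 120 left.
Lab W: +100 to 130 (cap) → 20 left.
Lab A: +20 (room for 130) → 50. Pool exhausted.
Total = 12×50 + 4×30 + 10×20 + 20×140 + 13×130 = 5410.

5410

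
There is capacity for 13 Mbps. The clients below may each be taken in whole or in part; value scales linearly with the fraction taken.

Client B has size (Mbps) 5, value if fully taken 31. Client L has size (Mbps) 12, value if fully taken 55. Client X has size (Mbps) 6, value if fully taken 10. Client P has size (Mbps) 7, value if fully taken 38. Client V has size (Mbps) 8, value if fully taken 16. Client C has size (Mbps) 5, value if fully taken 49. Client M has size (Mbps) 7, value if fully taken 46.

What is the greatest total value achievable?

Best value per unit of size first: Client C 49/5≈9.8, Client M 46/7≈6.57, Client B 31/5≈6.2, Client P 38/7≈5.43, Client L 55/12≈4.58, Client V 16/8≈2, Client X 10/6≈1.67.
Client C: take in full, 5 Mbps for value 49 → 8 left.
Client M: take in full, 7 Mbps for value 46 → 1 left.
1 Mbps left: a 1/5 share of Client B gives 31×1/5 = 6.2.
Total value = 101.2.

101.2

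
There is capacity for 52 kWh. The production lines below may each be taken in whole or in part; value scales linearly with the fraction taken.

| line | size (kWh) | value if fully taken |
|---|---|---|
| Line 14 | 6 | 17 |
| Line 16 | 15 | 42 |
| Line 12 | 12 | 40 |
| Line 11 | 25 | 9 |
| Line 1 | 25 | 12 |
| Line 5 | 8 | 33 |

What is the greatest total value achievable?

Sort by value density: Line 5 33/8≈4.12, Line 12 40/12≈3.33, Line 14 17/6≈2.83, Line 16 42/15≈2.8, Line 1 12/25≈0.48, Line 11 9/25≈0.36.
Take all of Line 5 (8 kWh, value 33) → 44 kWh left.
Line 12: take in full, 12 kWh for value 40 → 32 left.
All 6 kWh of Line 14 fit (value 17) → 26 remain.
Line 16: take in full, 15 kWh for value 42 → 11 left.
Only 11 kWh remain; take 11/25 of Line 1 for value 12×11/25 = 5.28.
Total value = 137.28.

137.28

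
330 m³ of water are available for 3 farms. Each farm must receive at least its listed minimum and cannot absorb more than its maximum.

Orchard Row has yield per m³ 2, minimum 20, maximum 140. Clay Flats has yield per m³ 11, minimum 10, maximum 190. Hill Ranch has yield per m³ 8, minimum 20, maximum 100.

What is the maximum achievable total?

Meeting every minimum uses 20+10+20 = 50 m³, leaving 280.
Highest yield per m³ first: Clay Flats 11 > Hill Ranch 8 > Orchard Row 2.
Give Clay Flats 180 more to hit its cap of 190 ; 100 left.
Hill Ranch takes 80 more to reach its cap of 100 ; 20 left.
Orchard Row: +20 (room for 120) → 40. Pool exhausted.
Total = 2×40 + 11×190 + 8×100 = 2970.

2970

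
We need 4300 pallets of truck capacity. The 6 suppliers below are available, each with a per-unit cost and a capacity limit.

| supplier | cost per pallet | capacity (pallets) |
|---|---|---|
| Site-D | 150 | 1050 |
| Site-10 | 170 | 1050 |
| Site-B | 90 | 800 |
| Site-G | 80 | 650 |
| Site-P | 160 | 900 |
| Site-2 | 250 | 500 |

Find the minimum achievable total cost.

578500

Fill from the cheapest supplier first.
Site-G (80): use full 650 ; 3650 pallets to go.
Take 800 from Site-B at 90 ; need 2850 more.
Site-D at 150: take all 1050 pallets ; 1800 still needed.
Site-P at 160: take all 900 pallets ; 900 still needed.
Site-10 at 170: take 900 of its 1050 ; requirement met.
Site-2: unused.
Cost = 650×80 + 800×90 + 1050×150 + 900×160 + 900×170 = 578500.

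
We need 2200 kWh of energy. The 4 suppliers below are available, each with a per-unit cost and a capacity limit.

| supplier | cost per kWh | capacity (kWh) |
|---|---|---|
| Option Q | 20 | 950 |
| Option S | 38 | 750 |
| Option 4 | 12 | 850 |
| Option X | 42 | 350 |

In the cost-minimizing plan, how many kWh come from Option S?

400

Cheapest first:
Option 4 (12): use full 850 → 1350 kWh to go.
Take 950 from Option Q at 20 → need 400 more.
Take 400 from Option S at 38 to finish.
Option X: unused.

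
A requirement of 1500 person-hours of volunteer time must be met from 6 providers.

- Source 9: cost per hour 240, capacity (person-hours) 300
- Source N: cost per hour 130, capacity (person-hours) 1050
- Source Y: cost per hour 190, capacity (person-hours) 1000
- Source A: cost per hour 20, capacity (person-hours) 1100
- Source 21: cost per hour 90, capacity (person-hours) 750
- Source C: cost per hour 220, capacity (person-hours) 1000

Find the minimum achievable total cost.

58000

Use providers in increasing cost order.
Source A at 20: take all 1100 person-hours — 400 still needed.
Take 400 from Source 21 at 90 to finish.
Source N, Source Y, Source C, Source 9: unused.
Cost = 1100×20 + 400×90 = 58000.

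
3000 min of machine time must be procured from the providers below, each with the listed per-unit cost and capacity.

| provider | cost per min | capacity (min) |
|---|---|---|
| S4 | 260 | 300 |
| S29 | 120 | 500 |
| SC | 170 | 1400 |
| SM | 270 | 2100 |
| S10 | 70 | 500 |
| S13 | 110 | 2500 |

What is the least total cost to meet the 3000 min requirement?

310000

Use providers in increasing cost order.
S10 (70): use full 500 ; 2500 min to go.
Take 2500 from S13 at 110 ; need 0 more.
S29, SC, S4, SM: unused.
Cost = 500×70 + 2500×110 = 310000.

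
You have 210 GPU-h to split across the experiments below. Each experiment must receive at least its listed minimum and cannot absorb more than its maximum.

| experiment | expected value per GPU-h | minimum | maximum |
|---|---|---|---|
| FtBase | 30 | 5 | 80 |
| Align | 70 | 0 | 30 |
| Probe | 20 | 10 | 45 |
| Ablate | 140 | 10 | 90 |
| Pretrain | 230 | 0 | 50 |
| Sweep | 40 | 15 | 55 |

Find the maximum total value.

Meeting every minimum uses 5+0+10+10+0+15 = 40 GPU-h, leaving 170.
Highest expected value per GPU-h first: Pretrain 230 > Ablate 140 > Align 70 > Sweep 40 > FtBase 30 > Probe 20.
Give Pretrain 50 more to hit its cap of 50 — 120 left.
Ablate takes 80 more to reach its cap of 90 — 40 left.
Give Align 30 more to hit its cap of 30 — 10 left.
Sweep: +10 (room for 40) → 25. Pool exhausted.
Total = 30×5 + 70×30 + 20×10 + 140×90 + 230×50 + 40×25 = 27550.

27550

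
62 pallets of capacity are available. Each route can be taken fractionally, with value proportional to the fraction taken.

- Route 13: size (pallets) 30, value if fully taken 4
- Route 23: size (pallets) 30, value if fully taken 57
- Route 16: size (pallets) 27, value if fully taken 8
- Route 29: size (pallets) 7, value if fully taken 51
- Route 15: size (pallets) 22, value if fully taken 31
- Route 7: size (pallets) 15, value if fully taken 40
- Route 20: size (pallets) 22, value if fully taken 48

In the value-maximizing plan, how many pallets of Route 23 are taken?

Sort by value density: Route 29 51/7≈7.29, Route 7 40/15≈2.67, Route 20 48/22≈2.18, Route 23 57/30≈1.9, Route 15 31/22≈1.41, Route 16 8/27≈0.296, Route 13 4/30≈0.133.
Take all of Route 29 (7 pallets, value 51) → 55 pallets left.
Take all of Route 7 (15 pallets, value 40) → 40 pallets left.
Take all of Route 20 (22 pallets, value 48) → 18 pallets left.
18 pallets left: a 18/30 share of Route 23 gives 57×18/30 = 34.2.

18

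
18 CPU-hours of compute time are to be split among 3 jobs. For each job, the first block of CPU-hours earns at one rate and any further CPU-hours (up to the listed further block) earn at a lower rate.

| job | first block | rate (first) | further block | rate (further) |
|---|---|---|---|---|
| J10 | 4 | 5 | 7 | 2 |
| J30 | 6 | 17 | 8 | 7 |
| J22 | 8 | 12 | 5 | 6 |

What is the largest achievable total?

Order all 6 blocks by rate: J30/tier1 17 > J22/tier1 12 > J30/tier2 7 > J22/tier2 6 > J10/tier1 5 > J10/tier2 2.
J30 tier1 at 17: fill all 6 → 12 left.
J22 tier1 at 12: fill all 8 → 4 left.
J30/tier2: +4 of 8 at 7; pool empty.
Total = 17×6 + 12×8 + 7×4 = 226.

226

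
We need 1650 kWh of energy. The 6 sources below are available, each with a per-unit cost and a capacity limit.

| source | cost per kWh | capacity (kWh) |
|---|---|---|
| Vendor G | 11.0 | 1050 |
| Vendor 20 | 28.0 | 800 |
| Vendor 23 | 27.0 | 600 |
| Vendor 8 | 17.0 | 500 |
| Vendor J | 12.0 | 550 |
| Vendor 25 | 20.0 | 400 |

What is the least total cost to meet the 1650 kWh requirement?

19000

Fill from the cheapest source first.
Vendor G (11.0): use full 1050 ; 600 kWh to go.
Vendor J at 12.0: take all 550 kWh ; 50 still needed.
Vendor 8 at 17.0: take 50 of its 500 ; requirement met.
Vendor 25, Vendor 23, Vendor 20: unused.
Cost = 1050×11.0 + 550×12.0 + 50×17.0 = 19000.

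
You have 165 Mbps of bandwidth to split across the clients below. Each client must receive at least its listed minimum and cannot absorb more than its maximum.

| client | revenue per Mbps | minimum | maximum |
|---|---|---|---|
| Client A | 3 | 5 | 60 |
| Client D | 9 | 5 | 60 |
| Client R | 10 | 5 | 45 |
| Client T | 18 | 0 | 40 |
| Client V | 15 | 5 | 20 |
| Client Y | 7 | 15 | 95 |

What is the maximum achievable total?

Meeting every minimum uses 5+5+5+0+5+15 = 35 Mbps, leaving 130.
Rank by revenue per Mbps: Client T 18 > Client V 15 > Client R 10 > Client D 9 > Client Y 7 > Client A 3.
Give Client T 40 more to hit its cap of 40 ; 90 left.
Client V: +15 to 20 (cap) ; 75 left.
Client R takes 40 more to reach its cap of 45 ; 35 left.
Client D has room for 55 more but only 35 remain, so it gets 40.
Total = 3×5 + 9×40 + 10×45 + 18×40 + 15×20 + 7×15 = 1950.

1950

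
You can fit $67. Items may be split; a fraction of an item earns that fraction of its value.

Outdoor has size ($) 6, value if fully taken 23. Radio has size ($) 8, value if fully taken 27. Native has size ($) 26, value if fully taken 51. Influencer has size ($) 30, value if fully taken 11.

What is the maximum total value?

110.9

Rank by value-to-size ratio: Outdoor 23/6≈3.83, Radio 27/8≈3.38, Native 51/26≈1.96, Influencer 11/30≈0.367.
Take all of Outdoor (6 $, value 23) — 61 $ left.
All 8 $ of Radio fit (value 27) — 53 remain.
Take all of Native (26 $, value 51) — 27 $ left.
Fill the last 27 $ with part of Influencer: 27/30 of it earns 9.9.
Total value = 110.9.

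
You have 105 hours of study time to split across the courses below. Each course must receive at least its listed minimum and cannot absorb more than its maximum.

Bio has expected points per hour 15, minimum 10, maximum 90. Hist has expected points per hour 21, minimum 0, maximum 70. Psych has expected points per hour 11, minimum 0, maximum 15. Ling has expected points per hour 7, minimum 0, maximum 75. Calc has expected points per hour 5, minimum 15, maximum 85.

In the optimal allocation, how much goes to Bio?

20

Meeting every minimum uses 10+0+0+0+15 = 25 hours, leaving 80.
Rank by expected points per hour: Hist 21 > Bio 15 > Psych 11 > Ling 7 > Calc 5.
Hist: +70 to 70 (cap) → 10 left.
Bio: +10 (room for 80) → 20. Pool exhausted.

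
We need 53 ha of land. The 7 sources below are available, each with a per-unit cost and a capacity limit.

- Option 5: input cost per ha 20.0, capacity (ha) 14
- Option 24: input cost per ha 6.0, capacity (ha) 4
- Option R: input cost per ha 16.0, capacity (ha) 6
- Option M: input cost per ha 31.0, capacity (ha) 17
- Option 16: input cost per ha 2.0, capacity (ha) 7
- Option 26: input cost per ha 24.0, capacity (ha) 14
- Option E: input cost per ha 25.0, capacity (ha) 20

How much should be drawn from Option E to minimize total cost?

8

Cheapest first:
Option 16 (2.0): use full 7 → 46 ha to go.
Take 4 from Option 24 at 6.0 → need 42 more.
Take 6 from Option R at 16.0 → need 36 more.
Option 5 (20.0): use full 14 → 22 ha to go.
Take 14 from Option 26 at 24.0 → need 8 more.
Option E at 25.0: take 8 of its 20 → requirement met.
Option M: unused.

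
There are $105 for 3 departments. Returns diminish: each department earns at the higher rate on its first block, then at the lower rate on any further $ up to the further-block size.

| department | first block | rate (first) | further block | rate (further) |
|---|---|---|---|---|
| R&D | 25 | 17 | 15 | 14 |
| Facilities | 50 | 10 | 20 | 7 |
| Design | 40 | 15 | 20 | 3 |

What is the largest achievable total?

Order all 6 blocks by rate: R&D/tier1 17 > Design/tier1 15 > R&D/tier2 14 > Facilities/tier1 10 > Facilities/tier2 7 > Design/tier2 3.
R&D tier1 at 17: fill all 25 ; 80 left.
Design tier1 at 15: fill all 40 ; 40 left.
R&D tier2 at 14: fill all 15 ; 25 left.
Facilities/tier1: +25 of 50 at 10; pool empty.
Total = 17×25 + 15×40 + 14×15 + 10×25 = 1485.

1485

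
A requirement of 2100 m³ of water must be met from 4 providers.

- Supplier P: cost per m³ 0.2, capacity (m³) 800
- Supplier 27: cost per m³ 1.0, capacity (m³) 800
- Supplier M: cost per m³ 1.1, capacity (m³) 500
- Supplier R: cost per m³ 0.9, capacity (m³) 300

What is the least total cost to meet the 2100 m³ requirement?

Fill from the cheapest provider first.
Supplier P (0.2): use full 800 ; 1300 m³ to go.
Supplier R (0.9): use full 300 ; 1000 m³ to go.
Supplier 27 at 1.0: take all 800 m³ ; 200 still needed.
Supplier M at 1.1: take 200 of its 500 ; requirement met.
Cost = 800×0.2 + 300×0.9 + 800×1.0 + 200×1.1 = 1450.

1450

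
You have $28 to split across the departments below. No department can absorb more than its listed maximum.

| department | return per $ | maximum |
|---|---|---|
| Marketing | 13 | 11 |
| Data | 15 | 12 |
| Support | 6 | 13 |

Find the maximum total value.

353

Order the departments by return per $: Data 15 > Marketing 13 > Support 6.
Data: +12 to 12 (cap) — 16 left.
Give Marketing 11 to hit its cap of 11 — 5 left.
Support has room for 13 but only 5 remain, so it gets 5.
Total = 13×11 + 15×12 + 6×5 = 353.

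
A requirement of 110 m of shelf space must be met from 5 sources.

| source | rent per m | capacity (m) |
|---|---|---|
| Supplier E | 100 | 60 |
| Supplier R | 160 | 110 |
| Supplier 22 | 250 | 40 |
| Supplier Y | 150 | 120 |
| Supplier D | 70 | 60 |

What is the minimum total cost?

Cheapest first:
Take 60 from Supplier D at 70 → need 50 more.
Supplier E (100): take the remaining 50 → done.
Supplier Y, Supplier R, Supplier 22: unused.
Cost = 60×70 + 50×100 = 9200.

9200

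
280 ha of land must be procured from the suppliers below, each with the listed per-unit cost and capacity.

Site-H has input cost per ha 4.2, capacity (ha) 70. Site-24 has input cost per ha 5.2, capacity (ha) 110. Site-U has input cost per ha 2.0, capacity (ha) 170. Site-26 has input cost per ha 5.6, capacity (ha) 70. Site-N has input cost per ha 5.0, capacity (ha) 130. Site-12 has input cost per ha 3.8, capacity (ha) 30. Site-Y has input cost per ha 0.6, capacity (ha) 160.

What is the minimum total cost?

Fill from the cheapest supplier first.
Take 160 from Site-Y at 0.6 → need 120 more.
Site-U at 2.0: take 120 of its 170 → requirement met.
Site-12, Site-H, Site-N, Site-24, Site-26: unused.
Cost = 160×0.6 + 120×2.0 = 336.

336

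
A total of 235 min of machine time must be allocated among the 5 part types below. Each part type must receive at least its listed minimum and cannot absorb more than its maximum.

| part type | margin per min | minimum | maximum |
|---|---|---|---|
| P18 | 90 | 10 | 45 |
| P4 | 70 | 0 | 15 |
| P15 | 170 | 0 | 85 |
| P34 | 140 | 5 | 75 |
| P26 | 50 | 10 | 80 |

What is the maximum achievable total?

Meeting every minimum uses 10+0+0+5+10 = 25 min, leaving 210.
Order the part types by margin per min: P15 170 > P34 140 > P18 90 > P4 70 > P26 50.
P15: +85 to 85 (cap) — 125 left.
Give P34 70 more to hit its cap of 75 — 55 left.
P18: +35 to 45 (cap) — 20 left.
Give P4 15 more to hit its cap of 15 — 5 left.
Only 5 left; P26 takes them to reach 15.
Total = 90×45 + 70×15 + 170×85 + 140×75 + 50×15 = 30800.

30800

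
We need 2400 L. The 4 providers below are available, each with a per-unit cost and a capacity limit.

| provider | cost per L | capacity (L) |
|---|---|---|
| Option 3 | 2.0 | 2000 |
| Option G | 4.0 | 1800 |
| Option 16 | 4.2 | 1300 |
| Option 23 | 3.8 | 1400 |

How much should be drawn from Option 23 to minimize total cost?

400

Cheapest first:
Option 3 at 2.0: take all 2000 L ; 400 still needed.
Option 23 at 3.8: take 400 of its 1400 ; requirement met.
Option G, Option 16: unused.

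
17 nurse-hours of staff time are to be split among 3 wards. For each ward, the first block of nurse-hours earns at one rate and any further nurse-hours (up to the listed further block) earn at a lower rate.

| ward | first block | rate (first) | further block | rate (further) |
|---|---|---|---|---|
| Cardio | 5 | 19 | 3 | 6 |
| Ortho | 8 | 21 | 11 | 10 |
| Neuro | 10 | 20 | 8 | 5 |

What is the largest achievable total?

Rank every tier by rate: Ortho/tier1 21 > Neuro/tier1 20 > Cardio/tier1 19 > Ortho/tier2 10 > Cardio/tier2 6 > Neuro/tier2 5.
Fill Ortho tier1 block (8 at 21) ; 9 left.
Neuro/tier1: +9 of 10 at 20; pool empty.
Total = 21×8 + 20×9 = 348.

348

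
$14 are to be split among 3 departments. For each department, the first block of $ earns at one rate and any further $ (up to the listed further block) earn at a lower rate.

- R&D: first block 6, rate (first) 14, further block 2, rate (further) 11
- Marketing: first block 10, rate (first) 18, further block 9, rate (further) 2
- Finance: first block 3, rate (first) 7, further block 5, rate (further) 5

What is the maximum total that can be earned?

Rank every tier by rate: Marketing/tier1 18 > R&D/tier1 14 > R&D/tier2 11 > Finance/tier1 7 > Finance/tier2 5 > Marketing/tier2 2.
Fill Marketing tier1 block (10 at 18) — 4 left.
R&D tier1 at 14: only 4 left, fill 4.
Total = 18×10 + 14×4 = 236.

236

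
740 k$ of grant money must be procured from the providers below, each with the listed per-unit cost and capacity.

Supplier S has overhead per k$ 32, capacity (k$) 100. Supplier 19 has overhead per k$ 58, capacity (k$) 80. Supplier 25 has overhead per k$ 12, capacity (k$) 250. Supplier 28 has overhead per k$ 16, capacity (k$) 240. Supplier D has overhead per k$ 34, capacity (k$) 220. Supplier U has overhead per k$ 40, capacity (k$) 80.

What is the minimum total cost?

Cheapest first:
Supplier 25 at 12: take all 250 k$ ; 490 still needed.
Supplier 28 at 16: take all 240 k$ ; 250 still needed.
Supplier S at 32: take all 100 k$ ; 150 still needed.
Supplier D (34): take the remaining 150 ; done.
Supplier U, Supplier 19: unused.
Cost = 250×12 + 240×16 + 100×32 + 150×34 = 15140.

15140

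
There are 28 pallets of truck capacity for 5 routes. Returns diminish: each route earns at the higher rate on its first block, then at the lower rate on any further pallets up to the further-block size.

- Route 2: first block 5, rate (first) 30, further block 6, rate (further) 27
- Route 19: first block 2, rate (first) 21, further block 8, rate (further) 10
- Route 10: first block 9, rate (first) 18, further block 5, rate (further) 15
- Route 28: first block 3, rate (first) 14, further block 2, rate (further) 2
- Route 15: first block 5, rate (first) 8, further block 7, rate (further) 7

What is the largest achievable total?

Order all 10 blocks by rate: Route 2/first 30 > Route 2/second 27 > Route 19/first 21 > Route 10/first 18 > Route 10/second 15 > Route 28/first 14 > Route 19/second 10 > Route 15/first 8 > Route 15/second 7 > Route 28/second 2.
Route 2 first at 30: fill all 5 ; 23 left.
Route 2 second at 27: fill all 6 ; 17 left.
Route 19 first at 21: fill all 2 ; 15 left.
Route 10 first at 18: fill all 9 ; 6 left.
Route 10/second (15): +5 ; 1 left.
1 remain; put them into Route 28 first at 14.
Total = 30×5 + 27×6 + 21×2 + 18×9 + 15×5 + 14×1 = 605.

605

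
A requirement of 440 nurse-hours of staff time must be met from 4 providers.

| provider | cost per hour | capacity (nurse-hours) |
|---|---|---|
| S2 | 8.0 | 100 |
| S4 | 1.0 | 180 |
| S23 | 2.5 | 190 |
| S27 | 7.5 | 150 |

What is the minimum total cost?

Cheapest first:
Take 180 from S4 at 1.0 ; need 260 more.
Take 190 from S23 at 2.5 ; need 70 more.
S27 (7.5): take the remaining 70 ; done.
S2: unused.
Cost = 180×1.0 + 190×2.5 + 70×7.5 = 1180.

1180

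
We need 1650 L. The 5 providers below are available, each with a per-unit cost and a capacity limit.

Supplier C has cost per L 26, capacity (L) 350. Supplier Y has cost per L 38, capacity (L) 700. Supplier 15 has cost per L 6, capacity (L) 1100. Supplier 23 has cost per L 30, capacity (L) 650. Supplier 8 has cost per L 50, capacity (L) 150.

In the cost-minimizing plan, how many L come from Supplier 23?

200

Cheapest first:
Supplier 15 at 6: take all 1100 L — 550 still needed.
Supplier C at 26: take all 350 L — 200 still needed.
Take 200 from Supplier 23 at 30 to finish.
Supplier Y, Supplier 8: unused.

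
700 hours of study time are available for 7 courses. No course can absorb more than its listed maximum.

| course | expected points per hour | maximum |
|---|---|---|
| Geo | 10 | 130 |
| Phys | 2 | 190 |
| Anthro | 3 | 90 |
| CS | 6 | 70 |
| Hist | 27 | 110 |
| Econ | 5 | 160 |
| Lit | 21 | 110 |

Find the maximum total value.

8130

Rank by expected points per hour: Hist 27 > Lit 21 > Geo 10 > CS 6 > Econ 5 > Anthro 3 > Phys 2.
Hist takes 110 to reach its cap of 110 — 590 left.
Lit takes 110 to reach its cap of 110 — 480 left.
Give Geo 130 to hit its cap of 130 — 350 left.
CS: +70 to 70 (cap) — 280 left.
Econ: +160 to 160 (cap) — 120 left.
Give Anthro 90 to hit its cap of 90 — 30 left.
Phys: +30 (room for 190) → 30. Pool exhausted.
Total = 10×130 + 2×30 + 3×90 + 6×70 + 27×110 + 5×160 + 21×110 = 8130.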